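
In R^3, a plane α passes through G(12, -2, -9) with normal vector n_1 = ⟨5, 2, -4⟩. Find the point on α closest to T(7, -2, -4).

α: n_1·r = n_1·G gives 5x + 2y - 4z = 92.
Foot = T − λn with λ = (n·T − d)/|n|² = (47 − 92)/45 = -1.
Foot = (7, -2, -4) − (-1)·(5, 2, -4) = (12, 0, -8).

(12, 0, -8)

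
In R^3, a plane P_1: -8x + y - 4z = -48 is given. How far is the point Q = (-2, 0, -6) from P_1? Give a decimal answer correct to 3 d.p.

9.778

n·Q − d = (-8)·(-2) + (1)·(0) + (-4)·(-6) − (-48) = 88; |n| = √81.
Distance = |88| / √81 = 88/√81 ≈ 9.778.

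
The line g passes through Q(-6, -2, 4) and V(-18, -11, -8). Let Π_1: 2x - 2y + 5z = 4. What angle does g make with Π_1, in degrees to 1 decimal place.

A direction vector for g is V − Q = (-12, -9, -12).
sin θ = |n·v| / (|n||v|) = |-66| / (√33 · √369) = 0.59810.
θ ≈ 36.7°.

36.7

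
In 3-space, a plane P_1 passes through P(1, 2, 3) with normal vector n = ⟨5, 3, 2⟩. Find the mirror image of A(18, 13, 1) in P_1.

P_1: n·r = n·P gives 5x + 3y + 2z = 17.
λ = (n·A − d)/|n|² = (131 − 17)/38 = 3.
Reflection = A − 2λn = (18, 13, 1) − 6·(5, 3, 2) = (-12, -5, -11).

(-12, -5, -11)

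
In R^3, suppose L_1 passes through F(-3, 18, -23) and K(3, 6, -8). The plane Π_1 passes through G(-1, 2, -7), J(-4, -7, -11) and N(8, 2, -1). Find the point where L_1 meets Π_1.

A direction vector for L_1 is K − F = (6, -12, 15).
GJ = (-3, -9, -4), GN = (9, 0, 6); a normal to Π_1 is GJ × GN = (-54, -18, 81).
Using G: Π_1 has equation -54x - 18y + 81z = -549.
Substitute r = (-3, 18, -23) + t(6, -12, 15) into the plane: -2025 + 1107t = -549, so t = 4/3.
Intersection: (-3, 18, -23) + (4/3)·(6, -12, 15) = (5, 2, -3).

(5, 2, -3)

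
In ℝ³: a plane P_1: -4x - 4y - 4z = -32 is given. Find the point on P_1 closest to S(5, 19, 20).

(-7, 7, 8)

Foot = S − λn with λ = (n·S − d)/|n|² = (-176 − (-32))/48 = -3.
Foot = (5, 19, 20) − (-3)·(-4, -4, -4) = (-7, 7, 8).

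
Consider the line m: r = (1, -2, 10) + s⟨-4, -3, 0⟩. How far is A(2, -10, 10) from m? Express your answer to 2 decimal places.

7.00

Taking (1, -2, 10) on m with direction v = (-4, -3, 0): w = A − (1, -2, 10) = (1, -8, 0), and w × v = (0, 0, -35).
Distance = |w × v| / |v| = √1225 / √25 ≈ 7.00.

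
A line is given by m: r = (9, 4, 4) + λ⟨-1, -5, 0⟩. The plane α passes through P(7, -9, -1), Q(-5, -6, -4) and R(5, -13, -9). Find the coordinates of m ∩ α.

(7, -6, 4)

PQ = (-12, 3, -3), PR = (-2, -4, -8); a normal to α is PQ × PR = (-36, -90, 54).
Using P: α has equation -36x - 90y + 54z = 504.
Substitute r = (9, 4, 4) + t(-1, -5, 0) into the plane: -468 + 486t = 504, so t = 2.
Intersection: (9, 4, 4) + 2·(-1, -5, 0) = (7, -6, 4).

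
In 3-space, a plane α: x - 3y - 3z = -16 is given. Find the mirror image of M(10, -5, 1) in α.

λ = (n·M − d)/|n|² = (22 − (-16))/19 = 2.
Reflection = M − 2λn = (10, -5, 1) − 4·(1, -3, -3) = (6, 7, 13).

(6, 7, 13)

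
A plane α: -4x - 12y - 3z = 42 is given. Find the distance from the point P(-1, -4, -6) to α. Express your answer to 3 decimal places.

2.154

n·P − d = (-4)·(-1) + (-12)·(-4) + (-3)·(-6) − 42 = 28; |n| = √169.
Distance = |28| / √169 = 28/√169 ≈ 2.154.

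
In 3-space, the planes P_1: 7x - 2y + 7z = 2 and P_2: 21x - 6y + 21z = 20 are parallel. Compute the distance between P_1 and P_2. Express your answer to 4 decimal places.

0.4621

Rescale P_2 by 1/3: 7x - 2y + 7z = 20/3. Then distance = |2 − (20/3)| / √102 ≈ 0.4621.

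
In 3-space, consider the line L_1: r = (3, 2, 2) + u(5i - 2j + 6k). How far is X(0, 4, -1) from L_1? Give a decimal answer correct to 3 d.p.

Taking (3, 2, 2) on L_1 with direction v = (5, -2, 6): w = X − (3, 2, 2) = (-3, 2, -3), and w × v = (6, 3, -4).
Distance = |w × v| / |v| = √61 / √65 ≈ 0.969.

0.969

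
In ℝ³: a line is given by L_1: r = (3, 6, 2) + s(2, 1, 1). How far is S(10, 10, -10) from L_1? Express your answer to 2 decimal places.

14.25

Taking (3, 6, 2) on L_1 with direction v = (2, 1, 1): w = S − (3, 6, 2) = (7, 4, -12), and w × v = (16, -31, -1).
Distance = |w × v| / |v| = √1218 / √6 ≈ 14.25.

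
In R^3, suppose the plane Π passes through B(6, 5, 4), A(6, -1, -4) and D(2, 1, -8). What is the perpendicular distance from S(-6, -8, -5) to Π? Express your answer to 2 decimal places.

12.02

BA = (0, -6, -8), BD = (-4, -4, -12); a normal to Π is BA × BD = (40, 32, -24).
Using B: Π has equation 40x + 32y - 24z = 304.
n·S − d = (40)·(-6) + (32)·(-8) + (-24)·(-5) − 304 = -680; |n| = √3200.
Distance = |-680| / √3200 = 680/√3200 ≈ 12.02.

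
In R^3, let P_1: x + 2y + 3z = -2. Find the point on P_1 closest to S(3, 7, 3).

Foot = S − λn with λ = (n·S − d)/|n|² = (26 − (-2))/14 = 2.
Foot = (3, 7, 3) − 2·(1, 2, 3) = (1, 3, -3).

(1, 3, -3)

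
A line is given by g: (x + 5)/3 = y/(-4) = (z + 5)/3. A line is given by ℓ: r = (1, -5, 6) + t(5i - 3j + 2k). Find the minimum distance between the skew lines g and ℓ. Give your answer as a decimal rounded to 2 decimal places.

5.76

g has direction (3, -4, 3) through (-5, 0, -5).
Common perpendicular direction n = (3, -4, 3) × (5, -3, 2) = (1, 9, 11).
With w = (1, -5, 6) − (-5, 0, -5) = (6, -5, 11), w · n = 82.
Distance = |w · n| / |n| = |82| / √203 ≈ 5.76.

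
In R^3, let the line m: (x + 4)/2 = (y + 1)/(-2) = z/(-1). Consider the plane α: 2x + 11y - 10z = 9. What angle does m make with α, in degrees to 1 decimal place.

10.2

m has direction (2, -2, -1) through (-4, -1, 0).
sin θ = |n·v| / (|n||v|) = |-8| / (√225 · √9) = 0.17778.
θ ≈ 10.2°.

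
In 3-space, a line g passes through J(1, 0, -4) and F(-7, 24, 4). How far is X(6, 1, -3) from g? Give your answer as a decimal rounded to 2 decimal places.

A direction vector for g is F − J = (-8, 24, 8).
Taking (1, 0, -4) on g with direction v = (-8, 24, 8): w = X − (1, 0, -4) = (5, 1, 1), and w × v = (-16, -48, 128).
Distance = |w × v| / |v| = √18944 / √704 ≈ 5.19.

5.19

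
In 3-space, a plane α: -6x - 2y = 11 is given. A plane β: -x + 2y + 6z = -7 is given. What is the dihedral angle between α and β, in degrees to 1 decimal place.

cos θ = |n₁·n₂| / (|n₁||n₂|) = |2| / (√40 · √41).
θ = arccos(0.04939) ≈ 87.2°.

87.2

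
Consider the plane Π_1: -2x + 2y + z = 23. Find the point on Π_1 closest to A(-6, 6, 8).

Foot = A − λn with λ = (n·A − d)/|n|² = (32 − 23)/9 = 1.
Foot = (-6, 6, 8) − 1·(-2, 2, 1) = (-4, 4, 7).

(-4, 4, 7)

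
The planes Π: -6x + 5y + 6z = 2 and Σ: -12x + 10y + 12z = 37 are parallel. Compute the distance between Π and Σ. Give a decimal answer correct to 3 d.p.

Rescale Σ by 1/2: -6x + 5y + 6z = 37/2. Then distance = |2 − (37/2)| / √97 ≈ 1.675.

1.675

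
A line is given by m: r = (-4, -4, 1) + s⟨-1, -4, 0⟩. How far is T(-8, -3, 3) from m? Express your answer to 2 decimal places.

4.58

Taking (-4, -4, 1) on m with direction v = (-1, -4, 0): w = T − (-4, -4, 1) = (-4, 1, 2), and w × v = (8, -2, 17).
Distance = |w × v| / |v| = √357 / √17 ≈ 4.58.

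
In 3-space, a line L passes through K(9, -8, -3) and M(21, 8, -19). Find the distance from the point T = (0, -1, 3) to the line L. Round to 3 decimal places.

12.373

A direction vector for L is M − K = (12, 16, -16).
Taking (9, -8, -3) on L with direction v = (12, 16, -16): w = T − (9, -8, -3) = (-9, 7, 6), and w × v = (-208, -72, -228).
Distance = |w × v| / |v| = √100432 / √656 ≈ 12.373.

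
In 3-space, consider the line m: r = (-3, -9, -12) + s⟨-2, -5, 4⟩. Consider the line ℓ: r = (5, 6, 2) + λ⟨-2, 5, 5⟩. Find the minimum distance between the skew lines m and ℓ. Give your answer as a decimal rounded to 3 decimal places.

12.377

Common perpendicular direction n = (-2, -5, 4) × (-2, 5, 5) = (-45, 2, -20).
With w = (5, 6, 2) − (-3, -9, -12) = (8, 15, 14), w · n = -610.
Distance = |w · n| / |n| = |-610| / √2429 ≈ 12.377.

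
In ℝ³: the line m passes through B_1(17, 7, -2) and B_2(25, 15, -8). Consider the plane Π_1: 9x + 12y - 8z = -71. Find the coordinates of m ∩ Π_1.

A direction vector for m is B_2 − B_1 = (8, 8, -6).
Substitute r = (17, 7, -2) + t(8, 8, -6) into the plane: 253 + 216t = -71, so t = -3/2.
Intersection: (17, 7, -2) + (-3/2)·(8, 8, -6) = (5, -5, 7).

(5, -5, 7)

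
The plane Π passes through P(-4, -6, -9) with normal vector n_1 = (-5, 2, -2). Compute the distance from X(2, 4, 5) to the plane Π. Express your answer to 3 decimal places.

Π: n_1·r = n_1·P gives -5x + 2y - 2z = 26.
n·X − d = (-5)·(2) + (2)·(4) + (-2)·(5) − 26 = -38; |n| = √33.
Distance = |-38| / √33 = 38/√33 ≈ 6.615.

6.615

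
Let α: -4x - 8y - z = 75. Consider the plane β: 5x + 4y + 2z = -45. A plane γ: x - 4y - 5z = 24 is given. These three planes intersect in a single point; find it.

(-3, -8, 1)

Solving the 3×3 linear system -4x - 8y - z = 75, 5x + 4y + 2z = -45, x - 4y - 5z = 24 (e.g. by elimination or Cramer's rule, determinant = -144) gives (-3, -8, 1).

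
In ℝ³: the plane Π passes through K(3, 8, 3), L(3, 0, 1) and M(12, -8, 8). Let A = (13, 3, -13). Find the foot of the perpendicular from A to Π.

(1, 0, -1)

KL = (0, -8, -2), KM = (9, -16, 5); a normal to Π is KL × KM = (-72, -18, 72).
Using K: Π has equation -72x - 18y + 72z = -144.
Foot = A − λn with λ = (n·A − d)/|n|² = (-1926 − (-144))/10692 = -1/6.
Foot = (13, 3, -13) − (-1/6)·(-72, -18, 72) = (1, 0, -1).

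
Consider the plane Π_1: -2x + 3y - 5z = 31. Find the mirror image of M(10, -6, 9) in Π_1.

λ = (n·M − d)/|n|² = (-83 − 31)/38 = -3.
Reflection = M − 2λn = (10, -6, 9) − (-6)·(-2, 3, -5) = (-2, 12, -21).

(-2, 12, -21)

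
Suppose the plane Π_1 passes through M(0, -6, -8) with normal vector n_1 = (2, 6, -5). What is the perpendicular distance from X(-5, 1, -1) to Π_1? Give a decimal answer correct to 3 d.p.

0.372

Π_1: n_1·r = n_1·M gives 2x + 6y - 5z = 4.
n·X − d = (2)·(-5) + (6)·(1) + (-5)·(-1) − 4 = -3; |n| = √65.
Distance = |-3| / √65 = 3/√65 ≈ 0.372.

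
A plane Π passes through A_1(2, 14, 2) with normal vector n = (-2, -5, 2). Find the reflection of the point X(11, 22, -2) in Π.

(3, 2, 6)

Π: n·r = n·A_1 gives -2x - 5y + 2z = -70.
λ = (n·X − d)/|n|² = (-136 − (-70))/33 = -2.
Reflection = X − 2λn = (11, 22, -2) − (-4)·(-2, -5, 2) = (3, 2, 6).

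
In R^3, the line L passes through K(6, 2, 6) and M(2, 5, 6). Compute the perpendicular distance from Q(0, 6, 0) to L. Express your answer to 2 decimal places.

6.01

A direction vector for L is M − K = (-4, 3, 0).
Taking (6, 2, 6) on L with direction v = (-4, 3, 0): w = Q − (6, 2, 6) = (-6, 4, -6), and w × v = (18, 24, -2).
Distance = |w × v| / |v| = √904 / √25 ≈ 6.01.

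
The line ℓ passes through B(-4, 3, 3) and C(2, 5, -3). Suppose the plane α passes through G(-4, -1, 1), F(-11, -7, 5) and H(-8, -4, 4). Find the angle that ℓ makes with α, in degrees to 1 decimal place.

6.3

A direction vector for ℓ is C − B = (6, 2, -6).
GF = (-7, -6, 4), GH = (-4, -3, 3); a normal to α is GF × GH = (-6, 5, -3).
Using G: α has equation -6x + 5y - 3z = 16.
sin θ = |n·v| / (|n||v|) = |-8| / (√70 · √76) = 0.10968.
θ ≈ 6.3°.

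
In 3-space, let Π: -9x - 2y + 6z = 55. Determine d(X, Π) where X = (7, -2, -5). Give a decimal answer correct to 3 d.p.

13.091

n·X − d = (-9)·(7) + (-2)·(-2) + (6)·(-5) − 55 = -144; |n| = √121.
Distance = |-144| / √121 = 144/√121 ≈ 13.091.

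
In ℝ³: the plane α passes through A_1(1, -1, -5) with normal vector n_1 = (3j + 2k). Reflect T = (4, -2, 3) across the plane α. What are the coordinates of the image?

(4, -8, -1)

α: n_1·r = n_1·A_1 gives 3y + 2z = -13.
λ = (n·T − d)/|n|² = (0 − (-13))/13 = 1.
Reflection = T − 2λn = (4, -2, 3) − 2·(0, 3, 2) = (4, -8, -1).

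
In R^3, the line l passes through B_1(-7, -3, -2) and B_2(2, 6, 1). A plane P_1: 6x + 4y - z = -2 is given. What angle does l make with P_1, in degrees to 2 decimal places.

A direction vector for l is B_2 − B_1 = (9, 9, 3).
sin θ = |n·v| / (|n||v|) = |87| / (√53 · √171) = 0.91387.
θ ≈ 66.05°.

66.05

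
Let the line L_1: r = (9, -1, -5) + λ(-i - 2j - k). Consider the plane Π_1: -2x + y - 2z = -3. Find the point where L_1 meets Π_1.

(6, -7, -8)

Substitute r = (9, -1, -5) + t(-1, -2, -1) into the plane: -9 + 2t = -3, so t = 3.
Intersection: (9, -1, -5) + 3·(-1, -2, -1) = (6, -7, -8).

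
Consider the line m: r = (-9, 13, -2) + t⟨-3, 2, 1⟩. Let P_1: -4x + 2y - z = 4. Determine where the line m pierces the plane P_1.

(3, 5, -6)

Substitute r = (-9, 13, -2) + t(-3, 2, 1) into the plane: 64 + 15t = 4, so t = -4.
Intersection: (-9, 13, -2) + (-4)·(-3, 2, 1) = (3, 5, -6).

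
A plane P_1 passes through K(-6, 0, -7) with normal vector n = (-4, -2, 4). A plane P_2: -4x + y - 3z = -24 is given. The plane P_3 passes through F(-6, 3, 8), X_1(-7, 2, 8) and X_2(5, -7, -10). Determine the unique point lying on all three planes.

P_1: n·r = n·K gives -4x - 2y + 4z = -4.
FX_1 = (-1, -1, 0), FX_2 = (11, -10, -18); a normal to P_3 is FX_1 × FX_2 = (18, -18, 21).
Using F: P_3 has equation 18x - 18y + 21z = 6.
Solving the 3×3 linear system -4x - 2y + 4z = -4, -4x + y - 3z = -24, 18x - 18y + 21z = 6 (e.g. by elimination or Cramer's rule, determinant = 288) gives (3, 12, 8).

(3, 12, 8)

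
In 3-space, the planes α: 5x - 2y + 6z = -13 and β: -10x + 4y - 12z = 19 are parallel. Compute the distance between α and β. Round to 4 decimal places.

Rescale β by 1/(-2): 5x - 2y + 6z = -19/2. Then distance = |-13 − (-19/2)| / √65 ≈ 0.4341.

0.4341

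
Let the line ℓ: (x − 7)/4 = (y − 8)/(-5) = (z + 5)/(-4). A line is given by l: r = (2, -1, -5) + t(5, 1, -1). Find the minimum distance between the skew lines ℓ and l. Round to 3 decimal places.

ℓ has direction (4, -5, -4) through (7, 8, -5).
Common perpendicular direction n = (4, -5, -4) × (5, 1, -1) = (9, -16, 29).
With w = (2, -1, -5) − (7, 8, -5) = (-5, -9, 0), w · n = 99.
Distance = |w · n| / |n| = |99| / √1178 ≈ 2.884.

2.884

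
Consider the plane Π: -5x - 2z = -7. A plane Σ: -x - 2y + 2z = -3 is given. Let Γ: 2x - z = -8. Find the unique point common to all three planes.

Solving the 3×3 linear system -5x - 2z = -7, -x - 2y + 2z = -3, 2x - z = -8 (e.g. by elimination or Cramer's rule, determinant = -18) gives (-1, 8, 6).

(-1, 8, 6)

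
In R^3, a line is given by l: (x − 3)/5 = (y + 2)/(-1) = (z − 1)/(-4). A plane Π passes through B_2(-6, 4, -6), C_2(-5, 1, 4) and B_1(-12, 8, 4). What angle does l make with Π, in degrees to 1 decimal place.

l has direction (5, -1, -4) through (3, -2, 1).
B_2C_2 = (1, -3, 10), B_2B_1 = (-6, 4, 10); a normal to Π is B_2C_2 × B_2B_1 = (-70, -70, -14).
Using B_2: Π has equation -70x - 70y - 14z = 224.
sin θ = |n·v| / (|n||v|) = |-224| / (√9996 · √42) = 0.34571.
θ ≈ 20.2°.

20.2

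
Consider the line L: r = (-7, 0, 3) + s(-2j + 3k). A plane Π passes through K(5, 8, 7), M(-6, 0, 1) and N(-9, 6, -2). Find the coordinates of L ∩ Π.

KM = (-11, -8, -6), KN = (-14, -2, -9); a normal to Π is KM × KN = (60, -15, -90).
Using K: Π has equation 60x - 15y - 90z = -450.
Substitute r = (-7, 0, 3) + t(0, -2, 3) into the plane: -690 + (-240)t = -450, so t = -1.
Intersection: (-7, 0, 3) + (-1)·(0, -2, 3) = (-7, 2, 0).

(-7, 2, 0)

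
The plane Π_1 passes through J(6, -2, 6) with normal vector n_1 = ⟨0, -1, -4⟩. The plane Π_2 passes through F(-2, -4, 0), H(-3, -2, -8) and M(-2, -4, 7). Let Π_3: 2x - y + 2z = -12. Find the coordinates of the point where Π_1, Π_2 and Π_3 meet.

(-7, 6, 4)

Π_1: n_1·r = n_1·J gives -y - 4z = -22.
FH = (-1, 2, -8), FM = (0, 0, 7); a normal to Π_2 is FH × FM = (14, 7, 0).
Using F: Π_2 has equation 14x + 7y = -56.
Solving the 3×3 linear system -y - 4z = -22, 14x + 7y = -56, 2x - y + 2z = -12 (e.g. by elimination or Cramer's rule, determinant = 140) gives (-7, 6, 4).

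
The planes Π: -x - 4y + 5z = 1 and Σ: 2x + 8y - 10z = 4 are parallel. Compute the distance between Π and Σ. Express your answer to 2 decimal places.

0.46

Rescale Σ by 1/(-2): -x - 4y + 5z = -2. Then distance = |1 − (-2)| / √42 ≈ 0.46.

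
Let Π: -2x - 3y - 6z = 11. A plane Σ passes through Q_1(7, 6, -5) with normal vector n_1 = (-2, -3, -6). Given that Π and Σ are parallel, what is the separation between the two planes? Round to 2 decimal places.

Σ: n_1·r = n_1·Q_1 gives -2x - 3y - 6z = -2.
Same normal n = (-2, -3, -6) with |n| = √49; distance = |11 − (-2)| / |n| = 13/√49 ≈ 1.86.

1.86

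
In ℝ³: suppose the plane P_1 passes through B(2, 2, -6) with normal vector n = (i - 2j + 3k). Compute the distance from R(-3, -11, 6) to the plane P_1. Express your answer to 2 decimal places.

P_1: n·r = n·B gives x - 2y + 3z = -20.
n·R − d = (1)·(-3) + (-2)·(-11) + (3)·(6) − (-20) = 57; |n| = √14.
Distance = |57| / √14 = 57/√14 ≈ 15.23.

15.23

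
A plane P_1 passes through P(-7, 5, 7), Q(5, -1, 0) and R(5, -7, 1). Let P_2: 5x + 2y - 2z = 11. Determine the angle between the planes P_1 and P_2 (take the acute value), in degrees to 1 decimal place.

76.2

PQ = (12, -6, -7), PR = (12, -12, -6); a normal to P_1 is PQ × PR = (-48, -12, -72).
Using P: P_1 has equation -48x - 12y - 72z = -228.
cos θ = |n₁·n₂| / (|n₁||n₂|) = |-120| / (√7632 · √33).
θ = arccos(0.23911) ≈ 76.2°.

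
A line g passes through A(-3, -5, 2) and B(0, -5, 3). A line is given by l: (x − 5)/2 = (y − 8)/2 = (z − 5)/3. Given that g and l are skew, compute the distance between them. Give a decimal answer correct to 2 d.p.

9.43

A direction vector for g is B − A = (3, 0, 1).
l has direction (2, 2, 3) through (5, 8, 5).
Common perpendicular direction n = (3, 0, 1) × (2, 2, 3) = (-2, -7, 6).
With w = (5, 8, 5) − (-3, -5, 2) = (8, 13, 3), w · n = -89.
Distance = |w · n| / |n| = |-89| / √89 ≈ 9.43.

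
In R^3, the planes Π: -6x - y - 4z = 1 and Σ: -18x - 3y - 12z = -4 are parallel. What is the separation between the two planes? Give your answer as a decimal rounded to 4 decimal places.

Rescale Σ by 1/3: -6x - y - 4z = -4/3. Then distance = |1 − (-4/3)| / √53 ≈ 0.3205.

0.3205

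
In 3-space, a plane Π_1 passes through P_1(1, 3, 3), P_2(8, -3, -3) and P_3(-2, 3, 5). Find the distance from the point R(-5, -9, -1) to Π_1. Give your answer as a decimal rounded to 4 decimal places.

4.3636

P_1P_2 = (7, -6, -6), P_1P_3 = (-3, 0, 2); a normal to Π_1 is P_1P_2 × P_1P_3 = (-12, 4, -18).
Using P_1: Π_1 has equation -12x + 4y - 18z = -54.
n·R − d = (-12)·(-5) + (4)·(-9) + (-18)·(-1) − (-54) = 96; |n| = √484.
Distance = |96| / √484 = 96/√484 ≈ 4.3636.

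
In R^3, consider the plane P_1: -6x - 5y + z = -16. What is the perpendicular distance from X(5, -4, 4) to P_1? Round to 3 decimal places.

n·X − d = (-6)·(5) + (-5)·(-4) + (1)·(4) − (-16) = 10; |n| = √62.
Distance = |10| / √62 = 10/√62 ≈ 1.270.

1.270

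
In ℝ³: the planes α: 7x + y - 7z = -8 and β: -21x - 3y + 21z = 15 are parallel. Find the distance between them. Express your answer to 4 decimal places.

Rescale β by 1/(-3): 7x + y - 7z = -5. Then distance = |-8 − (-5)| / √99 ≈ 0.3015.

0.3015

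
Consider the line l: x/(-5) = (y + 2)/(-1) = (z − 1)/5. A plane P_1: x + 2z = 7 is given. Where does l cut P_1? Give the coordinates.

l has direction (-5, -1, 5) through (0, -2, 1).
Substitute r = (0, -2, 1) + t(-5, -1, 5) into the plane: 2 + 5t = 7, so t = 1.
Intersection: (0, -2, 1) + 1·(-5, -1, 5) = (-5, -3, 6).

(-5, -3, 6)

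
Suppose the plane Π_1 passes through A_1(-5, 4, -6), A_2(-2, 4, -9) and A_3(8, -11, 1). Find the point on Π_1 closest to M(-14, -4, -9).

A_1A_2 = (3, 0, -3), A_1A_3 = (13, -15, 7); a normal to Π_1 is A_1A_2 × A_1A_3 = (-45, -60, -45).
Using A_1: Π_1 has equation -45x - 60y - 45z = 255.
Foot = M − λn with λ = (n·M − d)/|n|² = (1275 − 255)/7650 = 2/15.
Foot = (-14, -4, -9) − (2/15)·(-45, -60, -45) = (-8, 4, -3).

(-8, 4, -3)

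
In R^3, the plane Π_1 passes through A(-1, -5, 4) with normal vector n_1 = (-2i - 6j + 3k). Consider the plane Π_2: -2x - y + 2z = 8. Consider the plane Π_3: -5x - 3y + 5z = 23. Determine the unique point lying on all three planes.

Π_1: n_1·r = n_1·A gives -2x - 6y + 3z = 44.
Solving the 3×3 linear system -2x - 6y + 3z = 44, -2x - y + 2z = 8, -5x - 3y + 5z = 23 (e.g. by elimination or Cramer's rule, determinant = 1) gives (5, -6, 6).

(5, -6, 6)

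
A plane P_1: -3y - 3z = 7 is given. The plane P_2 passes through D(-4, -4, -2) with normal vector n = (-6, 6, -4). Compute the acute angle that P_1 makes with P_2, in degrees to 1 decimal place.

P_2: n·r = n·D gives -6x + 6y - 4z = 8.
cos θ = |n₁·n₂| / (|n₁||n₂|) = |-6| / (√18 · √88).
θ = arccos(0.15076) ≈ 81.3°.

81.3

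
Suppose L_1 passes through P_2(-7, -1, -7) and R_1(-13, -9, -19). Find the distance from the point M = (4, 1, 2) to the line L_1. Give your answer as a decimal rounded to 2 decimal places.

A direction vector for L_1 is R_1 − P_2 = (-6, -8, -12).
Taking (-7, -1, -7) on L_1 with direction v = (-6, -8, -12): w = M − (-7, -1, -7) = (11, 2, 9), and w × v = (48, 78, -76).
Distance = |w × v| / |v| = √14164 / √244 ≈ 7.62.

7.62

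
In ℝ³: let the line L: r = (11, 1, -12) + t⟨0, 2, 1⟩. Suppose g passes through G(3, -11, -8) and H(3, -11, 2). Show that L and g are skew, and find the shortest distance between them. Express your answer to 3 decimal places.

8.000

A direction vector for g is H − G = (0, 0, 10).
Common perpendicular direction n = (0, 2, 1) × (0, 0, 10) = (20, 0, 0).
With w = (3, -11, -8) − (11, 1, -12) = (-8, -12, 4), w · n = -160.
Since n ≠ 0 the lines are not parallel, and w · n = -160 ≠ 0 so they do not intersect; hence they are skew.
Distance = |w · n| / |n| = |-160| / √400 ≈ 8.000.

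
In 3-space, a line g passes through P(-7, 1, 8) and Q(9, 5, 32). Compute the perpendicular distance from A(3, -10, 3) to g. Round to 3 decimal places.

15.684

A direction vector for g is Q − P = (16, 4, 24).
Taking (-7, 1, 8) on g with direction v = (16, 4, 24): w = A − (-7, 1, 8) = (10, -11, -5), and w × v = (-244, -320, 216).
Distance = |w × v| / |v| = √208592 / √848 ≈ 15.684.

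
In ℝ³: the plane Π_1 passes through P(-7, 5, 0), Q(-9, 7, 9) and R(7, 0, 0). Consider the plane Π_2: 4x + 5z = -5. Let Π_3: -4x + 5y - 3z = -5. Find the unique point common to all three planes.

(5, 0, -5)

PQ = (-2, 2, 9), PR = (14, -5, 0); a normal to Π_1 is PQ × PR = (45, 126, -18).
Using P: Π_1 has equation 45x + 126y - 18z = 315.
Solving the 3×3 linear system 45x + 126y - 18z = 315, 4x + 5z = -5, -4x + 5y - 3z = -5 (e.g. by elimination or Cramer's rule, determinant = -2493) gives (5, 0, -5).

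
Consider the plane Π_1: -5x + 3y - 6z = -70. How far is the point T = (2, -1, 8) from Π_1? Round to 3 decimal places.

1.076

n·T − d = (-5)·(2) + (3)·(-1) + (-6)·(8) − (-70) = 9; |n| = √70.
Distance = |9| / √70 = 9/√70 ≈ 1.076.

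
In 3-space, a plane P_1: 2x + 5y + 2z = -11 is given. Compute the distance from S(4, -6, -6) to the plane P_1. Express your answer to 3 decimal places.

n·S − d = (2)·(4) + (5)·(-6) + (2)·(-6) − (-11) = -23; |n| = √33.
Distance = |-23| / √33 = 23/√33 ≈ 4.004.

4.004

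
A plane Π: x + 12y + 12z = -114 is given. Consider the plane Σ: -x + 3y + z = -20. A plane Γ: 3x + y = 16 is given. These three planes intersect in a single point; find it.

(6, -2, -8)

Solving the 3×3 linear system x + 12y + 12z = -114, -x + 3y + z = -20, 3x + y = 16 (e.g. by elimination or Cramer's rule, determinant = -85) gives (6, -2, -8).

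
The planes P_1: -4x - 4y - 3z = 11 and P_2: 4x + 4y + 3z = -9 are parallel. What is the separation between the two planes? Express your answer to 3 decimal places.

Rescale P_2 by 1/(-1): -4x - 4y - 3z = 9. Then distance = |11 − 9| / √41 ≈ 0.312.

0.312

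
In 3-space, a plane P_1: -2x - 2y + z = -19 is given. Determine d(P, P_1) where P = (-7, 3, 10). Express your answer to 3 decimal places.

12.333

n·P − d = (-2)·(-7) + (-2)·(3) + (1)·(10) − (-19) = 37; |n| = √9.
Distance = |37| / √9 = 37/√9 ≈ 12.333.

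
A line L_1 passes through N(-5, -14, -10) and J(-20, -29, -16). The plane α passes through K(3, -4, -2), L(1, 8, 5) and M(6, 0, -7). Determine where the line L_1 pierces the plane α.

A direction vector for L_1 is J − N = (-15, -15, -6).
KL = (-2, 12, 7), KM = (3, 4, -5); a normal to α is KL × KM = (-88, 11, -44).
Using K: α has equation -88x + 11y - 44z = -220.
Substitute r = (-5, -14, -10) + t(-15, -15, -6) into the plane: 726 + 1419t = -220, so t = -2/3.
Intersection: (-5, -14, -10) + (-2/3)·(-15, -15, -6) = (5, -4, -6).

(5, -4, -6)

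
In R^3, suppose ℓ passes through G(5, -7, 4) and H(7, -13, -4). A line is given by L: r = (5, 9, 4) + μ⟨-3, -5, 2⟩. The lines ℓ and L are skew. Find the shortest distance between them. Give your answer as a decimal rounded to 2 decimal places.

5.13

A direction vector for ℓ is H − G = (2, -6, -8).
Common perpendicular direction n = (2, -6, -8) × (-3, -5, 2) = (-52, 20, -28).
With w = (5, 9, 4) − (5, -7, 4) = (0, 16, 0), w · n = 320.
Distance = |w · n| / |n| = |320| / √3888 ≈ 5.13.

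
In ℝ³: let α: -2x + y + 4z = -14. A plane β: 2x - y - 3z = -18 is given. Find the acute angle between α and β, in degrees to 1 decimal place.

7.5

cos θ = |n₁·n₂| / (|n₁||n₂|) = |-17| / (√21 · √14).
θ = arccos(0.99146) ≈ 7.5°.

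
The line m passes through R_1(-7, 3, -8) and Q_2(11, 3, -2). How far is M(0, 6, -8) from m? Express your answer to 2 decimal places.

A direction vector for m is Q_2 − R_1 = (18, 0, 6).
Taking (-7, 3, -8) on m with direction v = (18, 0, 6): w = M − (-7, 3, -8) = (7, 3, 0), and w × v = (18, -42, -54).
Distance = |w × v| / |v| = √5004 / √360 ≈ 3.73.

3.73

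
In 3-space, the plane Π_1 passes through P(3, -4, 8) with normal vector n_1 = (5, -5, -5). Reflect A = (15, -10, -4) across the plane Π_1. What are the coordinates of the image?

Π_1: n_1·r = n_1·P gives 5x - 5y - 5z = -5.
λ = (n·A − d)/|n|² = (145 − (-5))/75 = 2.
Reflection = A − 2λn = (15, -10, -4) − 4·(5, -5, -5) = (-5, 10, 16).

(-5, 10, 16)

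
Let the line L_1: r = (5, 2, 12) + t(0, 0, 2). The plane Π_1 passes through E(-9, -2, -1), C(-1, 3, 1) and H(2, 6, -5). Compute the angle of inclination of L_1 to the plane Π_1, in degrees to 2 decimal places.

EC = (8, 5, 2), EH = (11, 8, -4); a normal to Π_1 is EC × EH = (-36, 54, 9).
Using E: Π_1 has equation -36x + 54y + 9z = 207.
sin θ = |n·v| / (|n||v|) = |18| / (√4293 · √4) = 0.13736.
θ ≈ 7.90°.

7.90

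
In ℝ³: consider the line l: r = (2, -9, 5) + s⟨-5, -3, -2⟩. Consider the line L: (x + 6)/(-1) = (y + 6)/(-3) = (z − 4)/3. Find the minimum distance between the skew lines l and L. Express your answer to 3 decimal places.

L has direction (-1, -3, 3) through (-6, -6, 4).
Common perpendicular direction n = (-5, -3, -2) × (-1, -3, 3) = (-15, 17, 12).
With w = (-6, -6, 4) − (2, -9, 5) = (-8, 3, -1), w · n = 159.
Distance = |w · n| / |n| = |159| / √658 ≈ 6.198.

6.198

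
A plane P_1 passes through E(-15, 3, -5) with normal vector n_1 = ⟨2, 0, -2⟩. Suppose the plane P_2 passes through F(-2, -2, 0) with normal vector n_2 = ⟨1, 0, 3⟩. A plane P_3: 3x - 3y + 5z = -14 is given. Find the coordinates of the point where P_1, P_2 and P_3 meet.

(-8, 0, 2)

P_1: n_1·r = n_1·E gives 2x - 2z = -20.
P_2: n_2·r = n_2·F gives x + 3z = -2.
Solving the 3×3 linear system 2x - 2z = -20, x + 3z = -2, 3x - 3y + 5z = -14 (e.g. by elimination or Cramer's rule, determinant = 24) gives (-8, 0, 2).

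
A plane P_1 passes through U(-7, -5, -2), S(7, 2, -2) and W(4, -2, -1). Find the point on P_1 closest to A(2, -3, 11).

(4, -7, 1)

US = (14, 7, 0), UW = (11, 3, 1); a normal to P_1 is US × UW = (7, -14, -35).
Using U: P_1 has equation 7x - 14y - 35z = 91.
Foot = A − λn with λ = (n·A − d)/|n|² = (-329 − 91)/1470 = -2/7.
Foot = (2, -3, 11) − (-2/7)·(7, -14, -35) = (4, -7, 1).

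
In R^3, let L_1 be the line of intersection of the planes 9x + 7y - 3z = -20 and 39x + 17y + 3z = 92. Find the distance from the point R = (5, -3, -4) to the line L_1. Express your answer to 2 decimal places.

9.79

Direction of L_1: (9, 7, -3) × (39, 17, 3) = (72, -144, -120).
A point on L_1: solving the two plane equations with x = 4 gives (4, -5, 7).
Taking (4, -5, 7) on L_1 with direction v = (72, -144, -120): w = R − (4, -5, 7) = (1, 2, -11), and w × v = (-1824, -672, -288).
Distance = |w × v| / |v| = √3861504 / √40320 ≈ 9.79.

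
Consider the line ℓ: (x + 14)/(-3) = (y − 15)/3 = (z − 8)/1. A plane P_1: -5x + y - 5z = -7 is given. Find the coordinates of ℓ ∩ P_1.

ℓ has direction (-3, 3, 1) through (-14, 15, 8).
Substitute r = (-14, 15, 8) + t(-3, 3, 1) into the plane: 45 + 13t = -7, so t = -4.
Intersection: (-14, 15, 8) + (-4)·(-3, 3, 1) = (-2, 3, 4).

(-2, 3, 4)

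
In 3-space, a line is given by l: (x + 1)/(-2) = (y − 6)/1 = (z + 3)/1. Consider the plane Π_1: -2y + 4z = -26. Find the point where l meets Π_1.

(1, 5, -4)

l has direction (-2, 1, 1) through (-1, 6, -3).
Substitute r = (-1, 6, -3) + t(-2, 1, 1) into the plane: -24 + 2t = -26, so t = -1.
Intersection: (-1, 6, -3) + (-1)·(-2, 1, 1) = (1, 5, -4).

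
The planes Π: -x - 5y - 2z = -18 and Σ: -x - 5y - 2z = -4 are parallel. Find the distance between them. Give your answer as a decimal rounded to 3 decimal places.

Same normal n = (-1, -5, -2) with |n| = √30; distance = |-18 − (-4)| / |n| = 14/√30 ≈ 2.556.

2.556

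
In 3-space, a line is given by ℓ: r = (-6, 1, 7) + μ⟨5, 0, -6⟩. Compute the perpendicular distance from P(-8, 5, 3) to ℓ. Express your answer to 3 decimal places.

Taking (-6, 1, 7) on ℓ with direction v = (5, 0, -6): w = P − (-6, 1, 7) = (-2, 4, -4), and w × v = (-24, -32, -20).
Distance = |w × v| / |v| = √2000 / √61 ≈ 5.726.

5.726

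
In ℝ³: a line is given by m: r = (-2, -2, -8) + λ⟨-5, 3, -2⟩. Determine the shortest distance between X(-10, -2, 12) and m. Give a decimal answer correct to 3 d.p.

21.541

Taking (-2, -2, -8) on m with direction v = (-5, 3, -2): w = X − (-2, -2, -8) = (-8, 0, 20), and w × v = (-60, -116, -24).
Distance = |w × v| / |v| = √17632 / √38 ≈ 21.541.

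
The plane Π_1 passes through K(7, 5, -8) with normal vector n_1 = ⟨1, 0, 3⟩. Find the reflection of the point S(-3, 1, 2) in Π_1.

(-7, 1, -10)

Π_1: n_1·r = n_1·K gives x + 3z = -17.
λ = (n·S − d)/|n|² = (3 − (-17))/10 = 2.
Reflection = S − 2λn = (-3, 1, 2) − 4·(1, 0, 3) = (-7, 1, -10).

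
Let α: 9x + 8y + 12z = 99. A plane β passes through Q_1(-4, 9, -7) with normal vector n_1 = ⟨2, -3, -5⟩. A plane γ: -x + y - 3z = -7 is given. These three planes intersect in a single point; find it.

β: n_1·r = n_1·Q_1 gives 2x - 3y - 5z = 0.
Solving the 3×3 linear system 9x + 8y + 12z = 99, 2x - 3y - 5z = 0, -x + y - 3z = -7 (e.g. by elimination or Cramer's rule, determinant = 202) gives (7, 3, 1).

(7, 3, 1)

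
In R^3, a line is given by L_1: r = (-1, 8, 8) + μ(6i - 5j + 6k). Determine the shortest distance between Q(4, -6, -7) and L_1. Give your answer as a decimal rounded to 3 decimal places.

Taking (-1, 8, 8) on L_1 with direction v = (6, -5, 6): w = Q − (-1, 8, 8) = (5, -14, -15), and w × v = (-159, -120, 59).
Distance = |w × v| / |v| = √43162 / √97 ≈ 21.094.

21.094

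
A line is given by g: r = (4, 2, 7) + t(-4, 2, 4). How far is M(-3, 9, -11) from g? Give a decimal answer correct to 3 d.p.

19.925

Taking (4, 2, 7) on g with direction v = (-4, 2, 4): w = M − (4, 2, 7) = (-7, 7, -18), and w × v = (64, 100, 14).
Distance = |w × v| / |v| = √14292 / √36 ≈ 19.925.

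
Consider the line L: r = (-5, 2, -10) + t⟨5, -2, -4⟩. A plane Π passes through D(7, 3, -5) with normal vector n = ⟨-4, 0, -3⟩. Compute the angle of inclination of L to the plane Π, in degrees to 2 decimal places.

Π: n·r = n·D gives -4x - 3z = -13.
sin θ = |n·v| / (|n||v|) = |-8| / (√25 · √45) = 0.23851.
θ ≈ 13.80°.

13.80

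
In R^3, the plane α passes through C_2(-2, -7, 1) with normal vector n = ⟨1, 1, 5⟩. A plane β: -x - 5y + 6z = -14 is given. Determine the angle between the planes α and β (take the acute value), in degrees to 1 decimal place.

54.1

α: n·r = n·C_2 gives x + y + 5z = -4.
cos θ = |n₁·n₂| / (|n₁||n₂|) = |24| / (√27 · √62).
θ = arccos(0.58659) ≈ 54.1°.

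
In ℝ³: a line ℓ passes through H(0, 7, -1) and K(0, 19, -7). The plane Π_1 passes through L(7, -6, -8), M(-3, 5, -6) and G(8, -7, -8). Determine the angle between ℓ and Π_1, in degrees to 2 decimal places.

48.19

A direction vector for ℓ is K − H = (0, 12, -6).
LM = (-10, 11, 2), LG = (1, -1, 0); a normal to Π_1 is LM × LG = (2, 2, -1).
Using L: Π_1 has equation 2x + 2y - z = 10.
sin θ = |n·v| / (|n||v|) = |30| / (√9 · √180) = 0.74536.
θ ≈ 48.19°.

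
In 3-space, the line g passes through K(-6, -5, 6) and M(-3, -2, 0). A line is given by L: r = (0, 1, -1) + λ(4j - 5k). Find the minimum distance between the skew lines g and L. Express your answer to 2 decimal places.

A direction vector for g is M − K = (3, 3, -6).
Common perpendicular direction n = (3, 3, -6) × (0, 4, -5) = (9, 15, 12).
With w = (0, 1, -1) − (-6, -5, 6) = (6, 6, -7), w · n = 60.
Distance = |w · n| / |n| = |60| / √450 ≈ 2.83.

2.83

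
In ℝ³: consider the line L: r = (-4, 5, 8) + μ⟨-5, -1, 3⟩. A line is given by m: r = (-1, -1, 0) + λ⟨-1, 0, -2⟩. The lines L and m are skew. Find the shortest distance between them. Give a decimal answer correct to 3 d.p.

Common perpendicular direction n = (-5, -1, 3) × (-1, 0, -2) = (2, -13, -1).
With w = (-1, -1, 0) − (-4, 5, 8) = (3, -6, -8), w · n = 92.
Distance = |w · n| / |n| = |92| / √174 ≈ 6.975.

6.975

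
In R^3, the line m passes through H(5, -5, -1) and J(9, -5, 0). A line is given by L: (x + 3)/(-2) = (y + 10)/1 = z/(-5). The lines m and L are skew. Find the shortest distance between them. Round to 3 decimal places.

4.224

A direction vector for m is J − H = (4, 0, 1).
L has direction (-2, 1, -5) through (-3, -10, 0).
Common perpendicular direction n = (4, 0, 1) × (-2, 1, -5) = (-1, 18, 4).
With w = (-3, -10, 0) − (5, -5, -1) = (-8, -5, 1), w · n = -78.
Distance = |w · n| / |n| = |-78| / √341 ≈ 4.224.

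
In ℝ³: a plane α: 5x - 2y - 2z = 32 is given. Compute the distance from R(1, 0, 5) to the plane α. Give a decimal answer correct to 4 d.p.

6.4409

n·R − d = (5)·(1) + (-2)·(0) + (-2)·(5) − 32 = -37; |n| = √33.
Distance = |-37| / √33 = 37/√33 ≈ 6.4409.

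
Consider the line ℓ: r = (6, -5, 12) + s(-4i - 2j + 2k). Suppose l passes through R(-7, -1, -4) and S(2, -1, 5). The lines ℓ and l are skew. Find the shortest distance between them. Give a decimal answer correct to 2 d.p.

A direction vector for l is S − R = (9, 0, 9).
Common perpendicular direction n = (-4, -2, 2) × (9, 0, 9) = (-18, 54, 18).
With w = (-7, -1, -4) − (6, -5, 12) = (-13, 4, -16), w · n = 162.
Distance = |w · n| / |n| = |162| / √3564 ≈ 2.71.

2.71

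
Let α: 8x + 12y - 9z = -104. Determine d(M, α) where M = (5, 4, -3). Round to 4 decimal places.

n·M − d = (8)·(5) + (12)·(4) + (-9)·(-3) − (-104) = 219; |n| = √289.
Distance = |219| / √289 = 219/√289 ≈ 12.8824.

12.8824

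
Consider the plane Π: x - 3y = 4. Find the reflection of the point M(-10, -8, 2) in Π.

λ = (n·M − d)/|n|² = (14 − 4)/10 = 1.
Reflection = M − 2λn = (-10, -8, 2) − 2·(1, -3, 0) = (-12, -2, 2).

(-12, -2, 2)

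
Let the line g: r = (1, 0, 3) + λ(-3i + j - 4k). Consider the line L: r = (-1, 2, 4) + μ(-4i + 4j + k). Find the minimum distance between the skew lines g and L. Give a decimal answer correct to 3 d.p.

0.150

Common perpendicular direction n = (-3, 1, -4) × (-4, 4, 1) = (17, 19, -8).
With w = (-1, 2, 4) − (1, 0, 3) = (-2, 2, 1), w · n = -4.
Distance = |w · n| / |n| = |-4| / √714 ≈ 0.150.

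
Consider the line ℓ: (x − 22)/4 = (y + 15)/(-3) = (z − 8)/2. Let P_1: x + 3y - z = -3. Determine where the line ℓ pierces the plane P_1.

ℓ has direction (4, -3, 2) through (22, -15, 8).
Substitute r = (22, -15, 8) + t(4, -3, 2) into the plane: -31 + (-7)t = -3, so t = -4.
Intersection: (22, -15, 8) + (-4)·(4, -3, 2) = (6, -3, 0).

(6, -3, 0)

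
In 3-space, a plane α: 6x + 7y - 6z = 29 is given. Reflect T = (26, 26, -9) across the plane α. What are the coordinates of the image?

(-10, -16, 27)

λ = (n·T − d)/|n|² = (392 − 29)/121 = 3.
Reflection = T − 2λn = (26, 26, -9) − 6·(6, 7, -6) = (-10, -16, 27).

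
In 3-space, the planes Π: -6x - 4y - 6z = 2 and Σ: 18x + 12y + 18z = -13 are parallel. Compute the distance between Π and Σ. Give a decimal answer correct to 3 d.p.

0.249

Rescale Σ by 1/(-3): -6x - 4y - 6z = 13/3. Then distance = |2 − (13/3)| / √88 ≈ 0.249.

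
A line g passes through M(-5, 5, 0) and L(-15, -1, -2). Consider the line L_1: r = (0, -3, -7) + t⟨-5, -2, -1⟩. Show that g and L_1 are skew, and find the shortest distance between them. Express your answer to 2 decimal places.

A direction vector for g is L − M = (-10, -6, -2).
Common perpendicular direction n = (-10, -6, -2) × (-5, -2, -1) = (2, 0, -10).
With w = (0, -3, -7) − (-5, 5, 0) = (5, -8, -7), w · n = 80.
Since n ≠ 0 the lines are not parallel, and w · n = 80 ≠ 0 so they do not intersect; hence they are skew.
Distance = |w · n| / |n| = |80| / √104 ≈ 7.84.

7.84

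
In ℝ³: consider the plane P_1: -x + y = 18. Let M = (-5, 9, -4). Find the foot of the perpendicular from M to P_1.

Foot = M − λn with λ = (n·M − d)/|n|² = (14 − 18)/2 = -2.
Foot = (-5, 9, -4) − (-2)·(-1, 1, 0) = (-7, 11, -4).

(-7, 11, -4)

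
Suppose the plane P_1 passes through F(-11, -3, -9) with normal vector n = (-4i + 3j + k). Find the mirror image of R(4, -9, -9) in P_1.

(-20, 9, -3)

P_1: n·r = n·F gives -4x + 3y + z = 26.
λ = (n·R − d)/|n|² = (-52 − 26)/26 = -3.
Reflection = R − 2λn = (4, -9, -9) − (-6)·(-4, 3, 1) = (-20, 9, -3).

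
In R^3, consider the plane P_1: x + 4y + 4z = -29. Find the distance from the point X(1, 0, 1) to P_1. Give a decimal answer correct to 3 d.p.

5.919

n·X − d = (1)·(1) + (4)·(0) + (4)·(1) − (-29) = 34; |n| = √33.
Distance = |34| / √33 = 34/√33 ≈ 5.919.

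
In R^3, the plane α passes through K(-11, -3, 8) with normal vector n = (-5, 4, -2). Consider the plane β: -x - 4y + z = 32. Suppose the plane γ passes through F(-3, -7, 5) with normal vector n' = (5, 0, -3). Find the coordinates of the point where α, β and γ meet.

α: n·r = n·K gives -5x + 4y - 2z = 27.
γ: n'·r = n'·F gives 5x - 3z = -30.
Solving the 3×3 linear system -5x + 4y - 2z = 27, -x - 4y + z = 32, 5x - 3z = -30 (e.g. by elimination or Cramer's rule, determinant = -92) gives (-9, -7, -5).

(-9, -7, -5)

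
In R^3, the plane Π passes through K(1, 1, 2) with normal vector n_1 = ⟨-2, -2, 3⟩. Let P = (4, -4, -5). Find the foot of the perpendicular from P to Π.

Π: n_1·r = n_1·K gives -2x - 2y + 3z = 2.
Foot = P − λn with λ = (n·P − d)/|n|² = (-15 − 2)/17 = -1.
Foot = (4, -4, -5) − (-1)·(-2, -2, 3) = (2, -6, -2).

(2, -6, -2)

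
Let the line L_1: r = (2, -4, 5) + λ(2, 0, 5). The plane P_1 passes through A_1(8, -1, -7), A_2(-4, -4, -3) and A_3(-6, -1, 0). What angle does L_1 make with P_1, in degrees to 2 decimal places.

A_1A_2 = (-12, -3, 4), A_1A_3 = (-14, 0, 7); a normal to P_1 is A_1A_2 × A_1A_3 = (-21, 28, -42).
Using A_1: P_1 has equation -21x + 28y - 42z = 98.
sin θ = |n·v| / (|n||v|) = |-252| / (√2989 · √29) = 0.85593.
θ ≈ 58.86°.

58.86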